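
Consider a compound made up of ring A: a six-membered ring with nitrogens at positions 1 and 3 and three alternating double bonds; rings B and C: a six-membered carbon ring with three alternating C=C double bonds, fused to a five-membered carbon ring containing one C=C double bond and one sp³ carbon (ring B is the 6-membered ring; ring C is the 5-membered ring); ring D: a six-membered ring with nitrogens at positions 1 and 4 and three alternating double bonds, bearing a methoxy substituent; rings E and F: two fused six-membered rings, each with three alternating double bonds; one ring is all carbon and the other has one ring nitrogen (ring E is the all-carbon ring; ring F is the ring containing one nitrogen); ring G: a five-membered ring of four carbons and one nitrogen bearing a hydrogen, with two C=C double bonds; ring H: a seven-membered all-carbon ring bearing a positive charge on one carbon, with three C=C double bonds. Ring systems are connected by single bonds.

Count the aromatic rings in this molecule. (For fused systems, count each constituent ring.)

7

Ring A is planar and fully conjugated; 3 ring double bonds give 6 π electrons. Since 6 = 4n+2 (n=1), ring A is aromatic (pyrimidine).
Ring B is fully conjugated (every ring atom contributes a p orbital); 3 ring double bonds give 6 π electrons. 6 = 4(1)+2, so ring B is aromatic (benzene ring).
Ring C has one sp³ carbon, so it is not fully conjugated — not aromatic (cyclopentene ring).
Ring D has a continuous p-orbital overlap around the ring; 3 ring double bonds give 6 π electrons. Since 6 = 4n+2 (n=1), ring D is aromatic (pyrazine).
Rings E and F form a fused bicyclic system (with one nitrogen) with 10 sp² atoms and 10 π electrons from ring double bonds. 10 = 4(2)+2, so the system is aromatic and both rings count as aromatic (quinoline).
Ring G is planar and fully conjugated; 2 ring double bonds (4 π electrons) plus a heteroatom lone pair (2) give 6 π electrons. 6 = 4(1)+2, so ring G is aromatic (pyrrole).
Ring H is fully conjugated (every ring atom contributes a p orbital); 3 ring double bonds (6 π electrons) plus the carbocation's empty p orbital (0, but keeps the ring conjugated) give 6 π electrons. 6 = 4(1)+2, so ring H is aromatic (tropylium cation).
Aromatic: A, B, D, E, F, G, H. Total: 7.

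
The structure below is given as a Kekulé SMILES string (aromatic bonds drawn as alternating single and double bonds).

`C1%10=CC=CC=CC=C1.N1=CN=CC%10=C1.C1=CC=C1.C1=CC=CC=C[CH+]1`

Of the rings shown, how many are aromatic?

The SMILES encodes an eight-membered carbon ring with four alternating C=C double bonds; a six-membered ring with nitrogens at positions 1 and 3 and three alternating double bonds; a four-membered carbon ring with two alternating C=C double bonds; a seven-membered all-carbon ring bearing a positive charge on one carbon, with three C=C double bonds.
The 8-membered ring has only sp² ring atoms; a planar conformation would have a fully conjugated π system of 8 electrons. But 8 = 4(2), which is 4n not 4n+2, so it is not aromatic (cyclooctatetraene) — cyclooctatetraene distorts into a non-planar tub to avoid antiaromaticity.
The 6-membered ring with two nitrogens (1,3) is fully conjugated (every ring atom contributes a p orbital); 3 ring double bonds give 6 π electrons. That satisfies 4n+2 with n=1, so it is aromatic (pyrimidine).
The 4-membered ring has only sp² ring atoms; a planar conformation would have a fully conjugated π system of 4 electrons. But 4 = 4(1), which is 4n not 4n+2, so it is not aromatic (cyclobutadiene) — cyclobutadiene is antiaromatic and distorts to a rectangle.
The 7-membered ring has a continuous p-orbital overlap around the ring; 3 ring double bonds (6 π electrons) plus the carbocation's empty p orbital (0, but keeps the ring conjugated) give 6 π electrons. Since 6 = 4n+2 (n=1), it is aromatic (tropylium cation).
2 of the 4 rings are aromatic. Total: 2.

2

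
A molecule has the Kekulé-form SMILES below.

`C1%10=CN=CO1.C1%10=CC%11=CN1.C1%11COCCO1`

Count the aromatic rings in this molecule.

2

The SMILES encodes a five-membered ring with an oxygen at position 1 and a nitrogen at position 3 (in a C=N bond), with two double bonds; a five-membered ring of four carbons and one nitrogen bearing a hydrogen, with two C=C double bonds; a six-membered saturated ring with oxygens at positions 1 and 4.
The 5-membered ring with one oxygen and one =N– has a continuous p-orbital overlap around the ring; 2 ring double bonds (4 π electrons) plus a heteroatom lone pair (2) give 6 π electrons. Since 6 = 4n+2 (n=1), it is aromatic (oxazole).
The 5-membered ring with one N–H has a continuous p-orbital overlap around the ring; 2 ring double bonds (4 π electrons) plus a heteroatom lone pair (2) give 6 π electrons. Since 6 = 4n+2 (n=1), it is aromatic (pyrrole).
The 6-membered ring with two oxygens (1,4) has only sp³ atoms, so it is not fully conjugated — not aromatic (1,4-dioxane).
2 of the 3 rings are aromatic. Total: 2.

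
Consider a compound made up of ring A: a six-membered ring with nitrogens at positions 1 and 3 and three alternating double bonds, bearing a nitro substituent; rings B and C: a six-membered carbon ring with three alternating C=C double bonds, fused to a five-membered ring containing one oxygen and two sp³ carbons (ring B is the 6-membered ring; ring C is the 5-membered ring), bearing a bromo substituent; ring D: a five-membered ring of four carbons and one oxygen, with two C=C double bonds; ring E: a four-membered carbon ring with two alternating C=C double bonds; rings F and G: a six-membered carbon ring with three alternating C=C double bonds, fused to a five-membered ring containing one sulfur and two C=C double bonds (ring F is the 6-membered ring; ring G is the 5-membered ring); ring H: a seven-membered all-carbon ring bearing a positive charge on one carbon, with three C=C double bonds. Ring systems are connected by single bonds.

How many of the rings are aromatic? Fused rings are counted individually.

6

Ring A has a continuous p-orbital overlap around the ring; 3 ring double bonds give 6 π electrons. That satisfies 4n+2 with n=1, so ring A is aromatic (pyrimidine).
Ring B is planar and fully conjugated; 3 ring double bonds give 6 π electrons. 6 = 4(1)+2, so ring B is aromatic (benzene ring).
Ring C has two sp³ carbons, so it is not fully conjugated — not aromatic (oxolane ring).
Ring D is planar and fully conjugated; 2 ring double bonds (4 π electrons) plus a heteroatom lone pair (2) give 6 π electrons. Since 6 = 4n+2 (n=1), ring D is aromatic (furan).
Ring E has only sp² ring atoms; a planar conformation would have a fully conjugated π system of 4 electrons. But 4 = 4(1), which is 4n not 4n+2, so ring E is not aromatic (cyclobutadiene) — cyclobutadiene is antiaromatic and distorts to a rectangle.
Rings F and G form a fused bicyclic system (with one sulfur) with 9 sp² atoms and 10 π electrons from ring double bonds plus a heteroatom lone pair. 10 = 4(2)+2, so the system is aromatic and both rings count as aromatic (benzothiophene).
Ring H is fully conjugated (every ring atom contributes a p orbital); 3 ring double bonds (6 π electrons) plus the carbocation's empty p orbital (0, but keeps the ring conjugated) give 6 π electrons. Since 6 = 4n+2 (n=1), ring H is aromatic (tropylium cation).
Aromatic: A, B, D, F, G, H. Total: 6.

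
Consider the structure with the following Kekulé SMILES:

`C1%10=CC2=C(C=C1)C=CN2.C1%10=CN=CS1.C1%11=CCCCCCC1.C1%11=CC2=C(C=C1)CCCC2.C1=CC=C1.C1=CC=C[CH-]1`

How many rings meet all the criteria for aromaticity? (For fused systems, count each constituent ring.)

The SMILES encodes a six-membered carbon ring with three alternating C=C double bonds, fused to a five-membered ring containing one N–H nitrogen and two C=C double bonds; a five-membered ring with a sulfur at position 1 and a nitrogen at position 3 (in a C=N bond), with two double bonds; an eight-membered carbon ring with one C=C double bond; a six-membered carbon ring with three alternating C=C double bonds, fused to a saturated six-membered carbon ring; a four-membered carbon ring with two alternating C=C double bonds; a five-membered all-carbon ring bearing a negative charge on one carbon, with two C=C double bonds.
The fused 6/5-membered bicyclic (with one N–H) is a single π system with 9 sp² atoms and 10 π electrons from ring double bonds plus a heteroatom lone pair. 10 = 4(2)+2, so the system is aromatic and both rings count as aromatic (indole).
The 5-membered ring with one sulfur and one =N– has a continuous p-orbital overlap around the ring; 2 ring double bonds (4 π electrons) plus a heteroatom lone pair (2) give 6 π electrons. 6 = 4(1)+2, so it is aromatic (thiazole).
The 8-membered ring has six sp³ carbons, so it is not fully conjugated — not aromatic (cyclooctene).
The 6-membered ring is planar and fully conjugated; 3 ring double bonds give 6 π electrons. That satisfies 4n+2 with n=1, so it is aromatic (benzene ring).
The second 6-membered ring has four sp³ carbons, so it is not fully conjugated — not aromatic (cyclohexane ring).
The 4-membered ring has only sp² ring atoms; a planar conformation would have a fully conjugated π system of 4 electrons. But 4 = 4(1), which is 4n not 4n+2, so it is not aromatic (cyclobutadiene) — cyclobutadiene is antiaromatic and distorts to a rectangle.
The 5-membered ring is fully conjugated (every ring atom contributes a p orbital); 2 ring double bonds (4 π electrons) plus the carbanion lone pair (2) give 6 π electrons. That satisfies 4n+2 with n=1, so it is aromatic (cyclopentadienyl anion).
5 of the 8 rings are aromatic. Total: 5.

5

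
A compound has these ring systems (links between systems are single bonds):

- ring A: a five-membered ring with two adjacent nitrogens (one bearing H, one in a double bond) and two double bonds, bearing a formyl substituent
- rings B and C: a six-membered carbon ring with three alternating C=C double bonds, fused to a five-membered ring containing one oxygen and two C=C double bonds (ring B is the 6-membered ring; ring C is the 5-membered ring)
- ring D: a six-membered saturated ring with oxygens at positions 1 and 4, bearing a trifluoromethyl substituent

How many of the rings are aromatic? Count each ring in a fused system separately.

Ring A is fully conjugated (every ring atom contributes a p orbital); 2 ring double bonds (4 π electrons) plus a heteroatom lone pair (2) give 6 π electrons. 6 = 4(1)+2, so ring A is aromatic (pyrazole).
Rings B and C form a fused bicyclic system (with one oxygen) with 9 sp² atoms and 10 π electrons from ring double bonds plus a heteroatom lone pair. 10 = 4(2)+2, so the system is aromatic and both rings count as aromatic (benzofuran).
Ring D has only sp³ atoms, so it is not fully conjugated — not aromatic (1,4-dioxane).
Aromatic: A, B, C. Total: 3.

3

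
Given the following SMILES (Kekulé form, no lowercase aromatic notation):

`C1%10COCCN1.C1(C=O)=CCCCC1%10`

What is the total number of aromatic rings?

0

The SMILES encodes a six-membered saturated ring with an oxygen and an N–H nitrogen at positions 1 and 4; a six-membered carbon ring with one C=C double bond.
The 6-membered ring with one oxygen and one N–H (1,4) has only sp³ atoms, so it is not fully conjugated — not aromatic (morpholine).
The 6-membered ring has four sp³ carbons, so it is not fully conjugated — not aromatic (cyclohexene).
None of the rings are aromatic. Total: 0.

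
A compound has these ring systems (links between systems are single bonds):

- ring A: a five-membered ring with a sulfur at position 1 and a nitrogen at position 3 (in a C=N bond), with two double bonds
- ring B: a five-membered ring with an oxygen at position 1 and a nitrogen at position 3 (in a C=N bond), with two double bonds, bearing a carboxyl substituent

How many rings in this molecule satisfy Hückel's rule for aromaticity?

Ring A is fully conjugated (every ring atom contributes a p orbital); 2 ring double bonds (4 π electrons) plus a heteroatom lone pair (2) give 6 π electrons. 6 = 4(1)+2, so ring A is aromatic (thiazole).
Ring B is fully conjugated (every ring atom contributes a p orbital); 2 ring double bonds (4 π electrons) plus a heteroatom lone pair (2) give 6 π electrons. That satisfies 4n+2 with n=1, so ring B is aromatic (oxazole).
Aromatic: A, B. Total: 2.

2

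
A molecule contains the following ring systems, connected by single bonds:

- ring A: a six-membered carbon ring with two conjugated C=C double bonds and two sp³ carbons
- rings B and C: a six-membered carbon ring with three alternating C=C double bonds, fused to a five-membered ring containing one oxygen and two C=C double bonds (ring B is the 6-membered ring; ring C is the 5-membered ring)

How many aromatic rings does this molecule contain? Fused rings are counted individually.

Ring A has two sp³ carbons, so it is not fully conjugated — not aromatic (1,3-cyclohexadiene).
Rings B and C form a fused bicyclic system (with one oxygen) with 9 sp² atoms and 10 π electrons from ring double bonds plus a heteroatom lone pair. 10 = 4(2)+2, so the system is aromatic and both rings count as aromatic (benzofuran).
Aromatic: B, C. Total: 2.

2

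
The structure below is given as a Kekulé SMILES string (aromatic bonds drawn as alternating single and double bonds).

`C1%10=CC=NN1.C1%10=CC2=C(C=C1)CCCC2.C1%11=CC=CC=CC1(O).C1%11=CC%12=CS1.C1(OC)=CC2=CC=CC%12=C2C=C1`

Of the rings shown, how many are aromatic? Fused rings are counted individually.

The SMILES encodes a five-membered ring with two adjacent nitrogens (one bearing H, one in a double bond) and two double bonds; a six-membered carbon ring with three alternating C=C double bonds, fused to a saturated six-membered carbon ring; a seven-membered carbon ring with three C=C double bonds and one sp³ carbon; a five-membered ring of four carbons and one sulfur, with two C=C double bonds; two fused six-membered carbon rings, each with three alternating C=C double bonds.
The 5-membered ring with two adjacent nitrogens (one N–H, one =N–) is planar and fully conjugated; 2 ring double bonds (4 π electrons) plus a heteroatom lone pair (2) give 6 π electrons. Since 6 = 4n+2 (n=1), it is aromatic (pyrazole).
The 6-membered ring is planar and fully conjugated; 3 ring double bonds give 6 π electrons. That satisfies 4n+2 with n=1, so it is aromatic (benzene ring).
The second 6-membered ring has four sp³ carbons, so it is not fully conjugated — not aromatic (cyclohexane ring).
The 7-membered ring has one sp³ carbon, so it is not fully conjugated — not aromatic (cycloheptatriene).
The 5-membered ring with one sulfur is fully conjugated (every ring atom contributes a p orbital); 2 ring double bonds (4 π electrons) plus a heteroatom lone pair (2) give 6 π electrons. Since 6 = 4n+2 (n=1), it is aromatic (thiophene).
The fused 6/6-membered bicyclic is a single π system with 10 sp² atoms and 10 π electrons from ring double bonds. 10 = 4(2)+2, so the system is aromatic and both rings count as aromatic (naphthalene).
5 of the 7 rings are aromatic. Total: 5.

5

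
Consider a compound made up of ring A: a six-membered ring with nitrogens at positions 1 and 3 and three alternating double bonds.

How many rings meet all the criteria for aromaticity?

Ring A is planar and fully conjugated; 3 ring double bonds give 6 π electrons. Since 6 = 4n+2 (n=1), ring A is aromatic (pyrimidine).

1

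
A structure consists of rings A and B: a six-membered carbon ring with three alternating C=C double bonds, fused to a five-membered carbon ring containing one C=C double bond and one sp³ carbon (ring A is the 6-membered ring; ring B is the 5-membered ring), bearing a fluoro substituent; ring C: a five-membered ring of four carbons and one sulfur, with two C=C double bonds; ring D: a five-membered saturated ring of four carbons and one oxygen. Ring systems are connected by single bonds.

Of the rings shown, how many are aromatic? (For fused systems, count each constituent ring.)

2

Ring A is fully conjugated (every ring atom contributes a p orbital); 3 ring double bonds give 6 π electrons. Since 6 = 4n+2 (n=1), ring A is aromatic (benzene ring).
Ring B has one sp³ carbon, so it is not fully conjugated — not aromatic (cyclopentene ring).
Ring C is fully conjugated (every ring atom contributes a p orbital); 2 ring double bonds (4 π electrons) plus a heteroatom lone pair (2) give 6 π electrons. That satisfies 4n+2 with n=1, so ring C is aromatic (thiophene).
Ring D has only sp³ atoms, so it is not fully conjugated — not aromatic (tetrahydrofuran).
Aromatic: A, C. Total: 2.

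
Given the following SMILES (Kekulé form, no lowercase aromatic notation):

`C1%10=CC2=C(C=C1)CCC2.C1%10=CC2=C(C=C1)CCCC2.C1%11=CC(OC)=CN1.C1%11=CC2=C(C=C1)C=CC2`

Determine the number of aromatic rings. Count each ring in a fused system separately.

4

The SMILES encodes a six-membered carbon ring with three alternating C=C double bonds, fused to a saturated five-membered carbon ring; a six-membered carbon ring with three alternating C=C double bonds, fused to a saturated six-membered carbon ring; a five-membered ring of four carbons and one nitrogen bearing a hydrogen, with two C=C double bonds; a six-membered carbon ring with three alternating C=C double bonds, fused to a five-membered carbon ring containing one C=C double bond and one sp³ carbon.
The 6-membered ring has a continuous p-orbital overlap around the ring; 3 ring double bonds give 6 π electrons. That satisfies 4n+2 with n=1, so it is aromatic (benzene ring).
The 5-membered ring has three sp³ carbons, so it is not fully conjugated — not aromatic (cyclopentane ring).
The second 6-membered ring is planar and fully conjugated; 3 ring double bonds give 6 π electrons. That satisfies 4n+2 with n=1, so it is aromatic (benzene ring).
The third 6-membered ring has four sp³ carbons, so it is not fully conjugated — not aromatic (cyclohexane ring).
The 5-membered ring with one N–H is fully conjugated (every ring atom contributes a p orbital); 2 ring double bonds (4 π electrons) plus a heteroatom lone pair (2) give 6 π electrons. That satisfies 4n+2 with n=1, so it is aromatic (pyrrole).
The fourth 6-membered ring is fully conjugated (every ring atom contributes a p orbital); 3 ring double bonds give 6 π electrons. Since 6 = 4n+2 (n=1), it is aromatic (benzene ring).
The second 5-membered ring has one sp³ carbon, so it is not fully conjugated — not aromatic (cyclopentene ring).
4 of the 7 rings are aromatic. Total: 4.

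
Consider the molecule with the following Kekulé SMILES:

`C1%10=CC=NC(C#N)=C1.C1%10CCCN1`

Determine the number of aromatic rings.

The SMILES encodes a six-membered ring of five carbons and one nitrogen with three alternating double bonds; a five-membered saturated ring of four carbons and one N–H nitrogen.
The 6-membered ring with one nitrogen is planar and fully conjugated; 3 ring double bonds give 6 π electrons. 6 = 4(1)+2, so it is aromatic (pyridine).
The 5-membered ring with one N–H has only sp³ atoms, so it is not fully conjugated — not aromatic (pyrrolidine).
1 of the 2 rings is aromatic. Total: 1.

1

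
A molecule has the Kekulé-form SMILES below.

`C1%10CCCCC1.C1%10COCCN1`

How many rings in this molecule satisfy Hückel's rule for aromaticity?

0

The SMILES encodes a six-membered saturated carbon ring; a six-membered saturated ring with an oxygen and an N–H nitrogen at positions 1 and 4.
The 6-membered ring has only sp³ atoms, so it is not fully conjugated — not aromatic (cyclohexane).
The 6-membered ring with one oxygen and one N–H (1,4) has only sp³ atoms, so it is not fully conjugated — not aromatic (morpholine).
None of the rings are aromatic. Total: 0.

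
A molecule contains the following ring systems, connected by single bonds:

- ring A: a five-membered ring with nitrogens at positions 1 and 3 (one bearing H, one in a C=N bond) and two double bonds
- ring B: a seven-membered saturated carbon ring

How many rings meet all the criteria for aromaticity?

1

Ring A is fully conjugated (every ring atom contributes a p orbital); 2 ring double bonds (4 π electrons) plus a heteroatom lone pair (2) give 6 π electrons. That satisfies 4n+2 with n=1, so ring A is aromatic (imidazole).
Ring B has only sp³ atoms, so it is not fully conjugated — not aromatic (cycloheptane).
Aromatic: A. Total: 1.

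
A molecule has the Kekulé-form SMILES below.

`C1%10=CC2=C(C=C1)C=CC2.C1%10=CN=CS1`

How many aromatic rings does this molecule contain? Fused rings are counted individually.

The SMILES encodes a six-membered carbon ring with three alternating C=C double bonds, fused to a five-membered carbon ring containing one C=C double bond and one sp³ carbon; a five-membered ring with a sulfur at position 1 and a nitrogen at position 3 (in a C=N bond), with two double bonds.
The 6-membered ring is planar and fully conjugated; 3 ring double bonds give 6 π electrons. 6 = 4(1)+2, so it is aromatic (benzene ring).
The 5-membered ring has one sp³ carbon, so it is not fully conjugated — not aromatic (cyclopentene ring).
The 5-membered ring with one sulfur and one =N– is planar and fully conjugated; 2 ring double bonds (4 π electrons) plus a heteroatom lone pair (2) give 6 π electrons. 6 = 4(1)+2, so it is aromatic (thiazole).
2 of the 3 rings are aromatic. Total: 2.

2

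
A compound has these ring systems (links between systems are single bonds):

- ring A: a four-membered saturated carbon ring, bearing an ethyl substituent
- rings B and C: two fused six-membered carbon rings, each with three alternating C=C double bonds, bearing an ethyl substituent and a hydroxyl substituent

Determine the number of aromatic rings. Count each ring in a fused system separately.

2

Ring A has only sp³ atoms, so it is not fully conjugated — not aromatic (cyclobutane).
Rings B and C form a fused bicyclic system with 10 sp² atoms and 10 π electrons from ring double bonds. 10 = 4(2)+2, so the system is aromatic and both rings count as aromatic (naphthalene).
Aromatic: B, C. Total: 2.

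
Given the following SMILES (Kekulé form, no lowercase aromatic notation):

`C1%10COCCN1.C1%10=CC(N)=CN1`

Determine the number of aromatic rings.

The SMILES encodes a six-membered saturated ring with an oxygen and an N–H nitrogen at positions 1 and 4; a five-membered ring of four carbons and one nitrogen bearing a hydrogen, with two C=C double bonds.
The 6-membered ring with one oxygen and one N–H (1,4) has only sp³ atoms, so it is not fully conjugated — not aromatic (morpholine).
The 5-membered ring with one N–H is planar and fully conjugated; 2 ring double bonds (4 π electrons) plus a heteroatom lone pair (2) give 6 π electrons. 6 = 4(1)+2, so it is aromatic (pyrrole).
1 of the 2 rings is aromatic. Total: 1.

1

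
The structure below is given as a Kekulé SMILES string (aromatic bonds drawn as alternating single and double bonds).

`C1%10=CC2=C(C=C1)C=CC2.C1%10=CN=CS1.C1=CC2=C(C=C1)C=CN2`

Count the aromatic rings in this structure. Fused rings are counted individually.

4

The SMILES encodes a six-membered carbon ring with three alternating C=C double bonds, fused to a five-membered carbon ring containing one C=C double bond and one sp³ carbon; a five-membered ring with a sulfur at position 1 and a nitrogen at position 3 (in a C=N bond), with two double bonds; a six-membered carbon ring with three alternating C=C double bonds, fused to a five-membered ring containing one N–H nitrogen and two C=C double bonds.
The 6-membered ring has a continuous p-orbital overlap around the ring; 3 ring double bonds give 6 π electrons. 6 = 4(1)+2, so it is aromatic (benzene ring).
The 5-membered ring has one sp³ carbon, so it is not fully conjugated — not aromatic (cyclopentene ring).
The 5-membered ring with one sulfur and one =N– has a continuous p-orbital overlap around the ring; 2 ring double bonds (4 π electrons) plus a heteroatom lone pair (2) give 6 π electrons. That satisfies 4n+2 with n=1, so it is aromatic (thiazole).
The fused 6/5-membered bicyclic (with one N–H) is a single π system with 9 sp² atoms and 10 π electrons from ring double bonds plus a heteroatom lone pair. 10 = 4(2)+2, so the system is aromatic and both rings count as aromatic (indole).
4 of the 5 rings are aromatic. Total: 4.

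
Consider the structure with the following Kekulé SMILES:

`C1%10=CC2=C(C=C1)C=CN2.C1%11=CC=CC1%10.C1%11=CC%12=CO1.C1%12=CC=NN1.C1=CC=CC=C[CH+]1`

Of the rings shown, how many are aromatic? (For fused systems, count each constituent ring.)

5

The SMILES encodes a six-membered carbon ring with three alternating C=C double bonds, fused to a five-membered ring containing one N–H nitrogen and two C=C double bonds; a five-membered carbon ring with two conjugated C=C double bonds and one sp³ carbon; a five-membered ring of four carbons and one oxygen, with two C=C double bonds; a five-membered ring with two adjacent nitrogens (one bearing H, one in a double bond) and two double bonds; a seven-membered all-carbon ring bearing a positive charge on one carbon, with three C=C double bonds.
The fused 6/5-membered bicyclic (with one N–H) is a single π system with 9 sp² atoms and 10 π electrons from ring double bonds plus a heteroatom lone pair. 10 = 4(2)+2, so the system is aromatic and both rings count as aromatic (indole).
The 5-membered ring has one sp³ carbon, so it is not fully conjugated — not aromatic (cyclopentadiene).
The 5-membered ring with one oxygen is planar and fully conjugated; 2 ring double bonds (4 π electrons) plus a heteroatom lone pair (2) give 6 π electrons. Since 6 = 4n+2 (n=1), it is aromatic (furan).
The 5-membered ring with two adjacent nitrogens (one N–H, one =N–) is fully conjugated (every ring atom contributes a p orbital); 2 ring double bonds (4 π electrons) plus a heteroatom lone pair (2) give 6 π electrons. That satisfies 4n+2 with n=1, so it is aromatic (pyrazole).
The 7-membered ring is fully conjugated (every ring atom contributes a p orbital); 3 ring double bonds (6 π electrons) plus the carbocation's empty p orbital (0, but keeps the ring conjugated) give 6 π electrons. Since 6 = 4n+2 (n=1), it is aromatic (tropylium cation).
5 of the 6 rings are aromatic. Total: 5.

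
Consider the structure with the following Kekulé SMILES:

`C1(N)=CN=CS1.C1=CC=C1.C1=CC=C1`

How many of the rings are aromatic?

1

The SMILES encodes a five-membered ring with a sulfur at position 1 and a nitrogen at position 3 (in a C=N bond), with two double bonds; a four-membered carbon ring with two alternating C=C double bonds; a four-membered carbon ring with two alternating C=C double bonds.
The 5-membered ring with one sulfur and one =N– has a continuous p-orbital overlap around the ring; 2 ring double bonds (4 π electrons) plus a heteroatom lone pair (2) give 6 π electrons. That satisfies 4n+2 with n=1, so it is aromatic (thiazole).
The 4-membered ring has only sp² ring atoms; a planar conformation would have a fully conjugated π system of 4 electrons. But 4 = 4(1), which is 4n not 4n+2, so it is not aromatic (cyclobutadiene) — cyclobutadiene is antiaromatic and distorts to a rectangle.
The second 4-membered ring has only sp² ring atoms; a planar conformation would have a fully conjugated π system of 4 electrons. But 4 = 4(1), which is 4n not 4n+2, so it is not aromatic (cyclobutadiene) — cyclobutadiene is antiaromatic and distorts to a rectangle.
1 of the 3 rings is aromatic. Total: 1.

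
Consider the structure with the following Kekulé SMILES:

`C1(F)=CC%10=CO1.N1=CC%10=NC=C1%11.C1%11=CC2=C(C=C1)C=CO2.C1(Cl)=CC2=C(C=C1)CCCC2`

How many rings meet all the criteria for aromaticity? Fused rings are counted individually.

5

The SMILES encodes a five-membered ring of four carbons and one oxygen, with two C=C double bonds; a six-membered ring with nitrogens at positions 1 and 4 and three alternating double bonds; a six-membered carbon ring with three alternating C=C double bonds, fused to a five-membered ring containing one oxygen and two C=C double bonds; a six-membered carbon ring with three alternating C=C double bonds, fused to a saturated six-membered carbon ring.
The 5-membered ring with one oxygen has a continuous p-orbital overlap around the ring; 2 ring double bonds (4 π electrons) plus a heteroatom lone pair (2) give 6 π electrons. 6 = 4(1)+2, so it is aromatic (furan).
The 6-membered ring with two nitrogens (1,4) has a continuous p-orbital overlap around the ring; 3 ring double bonds give 6 π electrons. Since 6 = 4n+2 (n=1), it is aromatic (pyrazine).
The fused 6/5-membered bicyclic (with one oxygen) is a single π system with 9 sp² atoms and 10 π electrons from ring double bonds plus a heteroatom lone pair. 10 = 4(2)+2, so the system is aromatic and both rings count as aromatic (benzofuran).
The 6-membered ring is planar and fully conjugated; 3 ring double bonds give 6 π electrons. That satisfies 4n+2 with n=1, so it is aromatic (benzene ring).
The second 6-membered ring has four sp³ carbons, so it is not fully conjugated — not aromatic (cyclohexane ring).
5 of the 6 rings are aromatic. Total: 5.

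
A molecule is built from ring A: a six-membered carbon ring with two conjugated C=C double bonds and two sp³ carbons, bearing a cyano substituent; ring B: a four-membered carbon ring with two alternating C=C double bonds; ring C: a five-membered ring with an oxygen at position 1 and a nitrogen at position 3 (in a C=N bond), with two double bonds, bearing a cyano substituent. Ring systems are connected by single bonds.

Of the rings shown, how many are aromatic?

Ring A has two sp³ carbons, so it is not fully conjugated — not aromatic (1,3-cyclohexadiene).
Ring B has only sp² ring atoms; a planar conformation would have a fully conjugated π system of 4 electrons. But 4 = 4(1), which is 4n not 4n+2, so ring B is not aromatic (cyclobutadiene) — cyclobutadiene is antiaromatic and distorts to a rectangle.
Ring C is planar and fully conjugated; 2 ring double bonds (4 π electrons) plus a heteroatom lone pair (2) give 6 π electrons. 6 = 4(1)+2, so ring C is aromatic (oxazole).
Aromatic: C. Total: 1.

1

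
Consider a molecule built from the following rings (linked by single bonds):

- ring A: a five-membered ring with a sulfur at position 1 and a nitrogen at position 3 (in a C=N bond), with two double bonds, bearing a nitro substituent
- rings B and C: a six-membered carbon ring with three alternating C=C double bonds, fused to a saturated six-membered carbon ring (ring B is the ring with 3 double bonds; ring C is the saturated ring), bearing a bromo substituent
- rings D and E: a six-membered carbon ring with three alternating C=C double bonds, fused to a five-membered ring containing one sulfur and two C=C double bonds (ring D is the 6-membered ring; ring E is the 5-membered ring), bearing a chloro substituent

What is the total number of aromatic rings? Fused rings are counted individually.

Ring A is fully conjugated (every ring atom contributes a p orbital); 2 ring double bonds (4 π electrons) plus a heteroatom lone pair (2) give 6 π electrons. 6 = 4(1)+2, so ring A is aromatic (thiazole).
Ring B is fully conjugated (every ring atom contributes a p orbital); 3 ring double bonds give 6 π electrons. That satisfies 4n+2 with n=1, so ring B is aromatic (benzene ring).
Ring C has four sp³ carbons, so it is not fully conjugated — not aromatic (cyclohexane ring).
Rings D and E form a fused bicyclic system (with one sulfur) with 9 sp² atoms and 10 π electrons from ring double bonds plus a heteroatom lone pair. 10 = 4(2)+2, so the system is aromatic and both rings count as aromatic (benzothiophene).
Aromatic: A, B, D, E. Total: 4.

4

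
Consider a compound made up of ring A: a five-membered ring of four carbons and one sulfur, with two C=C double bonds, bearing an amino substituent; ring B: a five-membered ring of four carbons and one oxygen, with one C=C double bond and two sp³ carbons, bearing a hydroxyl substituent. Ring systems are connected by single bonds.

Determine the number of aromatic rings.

Ring A has a continuous p-orbital overlap around the ring; 2 ring double bonds (4 π electrons) plus a heteroatom lone pair (2) give 6 π electrons. 6 = 4(1)+2, so ring A is aromatic (thiophene).
Ring B has two sp³ carbons, so it is not fully conjugated — not aromatic (2,3-dihydrofuran).
Aromatic: A. Total: 1.

1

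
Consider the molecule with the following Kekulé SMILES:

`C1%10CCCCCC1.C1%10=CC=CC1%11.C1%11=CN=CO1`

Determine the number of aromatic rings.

The SMILES encodes a seven-membered saturated carbon ring; a five-membered carbon ring with two conjugated C=C double bonds and one sp³ carbon; a five-membered ring with an oxygen at position 1 and a nitrogen at position 3 (in a C=N bond), with two double bonds.
The 7-membered ring has only sp³ atoms, so it is not fully conjugated — not aromatic (cycloheptane).
The 5-membered ring has one sp³ carbon, so it is not fully conjugated — not aromatic (cyclopentadiene).
The 5-membered ring with one oxygen and one =N– is planar and fully conjugated; 2 ring double bonds (4 π electrons) plus a heteroatom lone pair (2) give 6 π electrons. 6 = 4(1)+2, so it is aromatic (oxazole).
1 of the 3 rings is aromatic. Total: 1.

1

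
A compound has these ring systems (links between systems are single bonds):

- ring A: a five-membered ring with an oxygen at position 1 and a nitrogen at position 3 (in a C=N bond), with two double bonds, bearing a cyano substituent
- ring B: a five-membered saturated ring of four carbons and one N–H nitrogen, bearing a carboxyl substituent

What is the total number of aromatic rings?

Ring A is fully conjugated (every ring atom contributes a p orbital); 2 ring double bonds (4 π electrons) plus a heteroatom lone pair (2) give 6 π electrons. Since 6 = 4n+2 (n=1), ring A is aromatic (oxazole).
Ring B has only sp³ atoms, so it is not fully conjugated — not aromatic (pyrrolidine).
Aromatic: A. Total: 1.

1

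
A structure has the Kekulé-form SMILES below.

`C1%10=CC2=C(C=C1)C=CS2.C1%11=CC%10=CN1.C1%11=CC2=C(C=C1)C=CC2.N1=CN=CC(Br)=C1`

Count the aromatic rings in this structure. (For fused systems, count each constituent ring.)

5

The SMILES encodes a six-membered carbon ring with three alternating C=C double bonds, fused to a five-membered ring containing one sulfur and two C=C double bonds; a five-membered ring of four carbons and one nitrogen bearing a hydrogen, with two C=C double bonds; a six-membered carbon ring with three alternating C=C double bonds, fused to a five-membered carbon ring containing one C=C double bond and one sp³ carbon; a six-membered ring with nitrogens at positions 1 and 3 and three alternating double bonds.
The fused 6/5-membered bicyclic (with one sulfur) is a single π system with 9 sp² atoms and 10 π electrons from ring double bonds plus a heteroatom lone pair. 10 = 4(2)+2, so the system is aromatic and both rings count as aromatic (benzothiophene).
The 5-membered ring with one N–H is fully conjugated (every ring atom contributes a p orbital); 2 ring double bonds (4 π electrons) plus a heteroatom lone pair (2) give 6 π electrons. Since 6 = 4n+2 (n=1), it is aromatic (pyrrole).
The 6-membered ring has a continuous p-orbital overlap around the ring; 3 ring double bonds give 6 π electrons. 6 = 4(1)+2, so it is aromatic (benzene ring).
The 5-membered ring has one sp³ carbon, so it is not fully conjugated — not aromatic (cyclopentene ring).
The 6-membered ring with two nitrogens (1,3) has a continuous p-orbital overlap around the ring; 3 ring double bonds give 6 π electrons. Since 6 = 4n+2 (n=1), it is aromatic (pyrimidine).
5 of the 6 rings are aromatic. Total: 5.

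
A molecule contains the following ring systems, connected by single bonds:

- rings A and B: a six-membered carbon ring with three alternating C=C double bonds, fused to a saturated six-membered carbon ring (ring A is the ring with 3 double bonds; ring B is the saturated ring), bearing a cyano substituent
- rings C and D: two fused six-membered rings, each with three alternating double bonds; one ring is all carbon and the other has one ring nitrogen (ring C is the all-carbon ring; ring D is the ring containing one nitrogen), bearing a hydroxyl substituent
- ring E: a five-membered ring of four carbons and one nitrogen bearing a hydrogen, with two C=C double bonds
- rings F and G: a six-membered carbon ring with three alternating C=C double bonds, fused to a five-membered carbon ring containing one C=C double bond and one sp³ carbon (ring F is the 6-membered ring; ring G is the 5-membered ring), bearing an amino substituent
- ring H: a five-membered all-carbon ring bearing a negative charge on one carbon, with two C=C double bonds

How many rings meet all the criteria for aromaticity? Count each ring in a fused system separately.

Ring A is planar and fully conjugated; 3 ring double bonds give 6 π electrons. 6 = 4(1)+2, so ring A is aromatic (benzene ring).
Ring B has four sp³ carbons, so it is not fully conjugated — not aromatic (cyclohexane ring).
Rings C and D form a fused bicyclic system (with one nitrogen) with 10 sp² atoms and 10 π electrons from ring double bonds. 10 = 4(2)+2, so the system is aromatic and both rings count as aromatic (quinoline).
Ring E is planar and fully conjugated; 2 ring double bonds (4 π electrons) plus a heteroatom lone pair (2) give 6 π electrons. Since 6 = 4n+2 (n=1), ring E is aromatic (pyrrole).
Ring F is planar and fully conjugated; 3 ring double bonds give 6 π electrons. 6 = 4(1)+2, so ring F is aromatic (benzene ring).
Ring G has one sp³ carbon, so it is not fully conjugated — not aromatic (cyclopentene ring).
Ring H has a continuous p-orbital overlap around the ring; 2 ring double bonds (4 π electrons) plus the carbanion lone pair (2) give 6 π electrons. 6 = 4(1)+2, so ring H is aromatic (cyclopentadienyl anion).
Aromatic: A, C, D, E, F, H. Total: 6.

6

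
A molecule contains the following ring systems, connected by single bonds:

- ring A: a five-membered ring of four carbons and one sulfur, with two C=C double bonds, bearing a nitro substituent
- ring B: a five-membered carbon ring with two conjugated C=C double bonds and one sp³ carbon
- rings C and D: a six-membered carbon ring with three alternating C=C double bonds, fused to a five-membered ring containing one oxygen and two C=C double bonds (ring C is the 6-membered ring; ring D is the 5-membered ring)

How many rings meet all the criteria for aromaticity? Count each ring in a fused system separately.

3

Ring A is planar and fully conjugated; 2 ring double bonds (4 π electrons) plus a heteroatom lone pair (2) give 6 π electrons. 6 = 4(1)+2, so ring A is aromatic (thiophene).
Ring B has one sp³ carbon, so it is not fully conjugated — not aromatic (cyclopentadiene).
Rings C and D form a fused bicyclic system (with one oxygen) with 9 sp² atoms and 10 π electrons from ring double bonds plus a heteroatom lone pair. 10 = 4(2)+2, so the system is aromatic and both rings count as aromatic (benzofuran).
Aromatic: A, C, D. Total: 3.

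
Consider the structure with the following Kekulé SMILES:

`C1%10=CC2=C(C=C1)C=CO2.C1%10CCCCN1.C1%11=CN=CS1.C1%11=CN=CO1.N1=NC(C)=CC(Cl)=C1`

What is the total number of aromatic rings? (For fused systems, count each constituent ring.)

5

The SMILES encodes a six-membered carbon ring with three alternating C=C double bonds, fused to a five-membered ring containing one oxygen and two C=C double bonds; a six-membered saturated ring of five carbons and one N–H nitrogen; a five-membered ring with a sulfur at position 1 and a nitrogen at position 3 (in a C=N bond), with two double bonds; a five-membered ring with an oxygen at position 1 and a nitrogen at position 3 (in a C=N bond), with two double bonds; a six-membered ring with two adjacent nitrogens and three alternating double bonds.
The fused 6/5-membered bicyclic (with one oxygen) is a single π system with 9 sp² atoms and 10 π electrons from ring double bonds plus a heteroatom lone pair. 10 = 4(2)+2, so the system is aromatic and both rings count as aromatic (benzofuran).
The 6-membered ring with one N–H has only sp³ atoms, so it is not fully conjugated — not aromatic (piperidine).
The 5-membered ring with one sulfur and one =N– is fully conjugated (every ring atom contributes a p orbital); 2 ring double bonds (4 π electrons) plus a heteroatom lone pair (2) give 6 π electrons. Since 6 = 4n+2 (n=1), it is aromatic (thiazole).
The 5-membered ring with one oxygen and one =N– is fully conjugated (every ring atom contributes a p orbital); 2 ring double bonds (4 π electrons) plus a heteroatom lone pair (2) give 6 π electrons. That satisfies 4n+2 with n=1, so it is aromatic (oxazole).
The 6-membered ring with two nitrogens (1,2) is fully conjugated (every ring atom contributes a p orbital); 3 ring double bonds give 6 π electrons. 6 = 4(1)+2, so it is aromatic (pyridazine).
5 of the 6 rings are aromatic. Total: 5.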